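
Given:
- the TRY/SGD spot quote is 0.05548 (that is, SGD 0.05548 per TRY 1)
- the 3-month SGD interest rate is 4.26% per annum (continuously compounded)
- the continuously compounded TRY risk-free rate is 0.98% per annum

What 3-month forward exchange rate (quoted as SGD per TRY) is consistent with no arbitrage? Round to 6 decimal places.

T = 3/12 years.
SGD growth factor: e^(0.0426×3/12) = 1.0107069.
TRY accumulates by e^(0.0098×3/12) = 1.002453.
So F = 0.05548 × 1.0107069 / 1.002453 = 0.05593681 (SGD/TRY).

0.055937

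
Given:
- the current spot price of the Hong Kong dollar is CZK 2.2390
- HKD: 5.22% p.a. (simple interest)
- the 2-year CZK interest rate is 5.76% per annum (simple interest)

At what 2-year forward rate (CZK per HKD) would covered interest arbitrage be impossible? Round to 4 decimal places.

2.2609

T = 2 years.
Growth of 1 CZK over T: 1 + 0.0576×2 = 1.115200.
HKD accumulates by 1 + 0.0522×2 = 1.104400.
Forward (CZK per HKD) = 2.239 × 1.115200 / 1.104400 = 2.260895.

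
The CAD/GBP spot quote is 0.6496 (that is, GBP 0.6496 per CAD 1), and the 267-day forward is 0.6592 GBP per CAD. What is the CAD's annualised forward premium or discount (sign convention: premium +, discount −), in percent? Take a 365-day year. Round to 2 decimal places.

+2.02%

T = 267/365 years.
Period premium: (0.6592 − 0.6496)/0.6496 = 0.0147783.
Per annum: 0.0147783 / (267/365) = 0.020203 = 2.02%.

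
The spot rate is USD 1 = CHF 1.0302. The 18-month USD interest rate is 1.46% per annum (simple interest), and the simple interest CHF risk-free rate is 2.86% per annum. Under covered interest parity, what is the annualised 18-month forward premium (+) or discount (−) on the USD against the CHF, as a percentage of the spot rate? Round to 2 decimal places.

+1.37%

T = 18/12 years.
CIP forward (CHF per USD) = 1.0302 × 1.042900/1.021900 = 1.0513706.
Annualised premium = (F − S)/S × (1/T) = (1.0513706 − 1.0302)/1.0302 ÷ (18/12) = 1.37%.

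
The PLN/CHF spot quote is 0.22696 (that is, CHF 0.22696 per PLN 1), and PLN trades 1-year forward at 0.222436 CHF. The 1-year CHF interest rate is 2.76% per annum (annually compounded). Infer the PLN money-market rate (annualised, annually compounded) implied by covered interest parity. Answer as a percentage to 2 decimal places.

T = 1 year.
CIP gives F = S · g_CHF/g_PLN, so g_CHF/g_PLN = 0.222436/0.22696 = 0.9800670.
CHF growth factor: (1 + 0.0276)^1 = 1.027600.
So the PLN growth factor = 1.0484997.
r = 1.0484997^(1/1) − 1 = 0.048500 → 4.85%.

4.85%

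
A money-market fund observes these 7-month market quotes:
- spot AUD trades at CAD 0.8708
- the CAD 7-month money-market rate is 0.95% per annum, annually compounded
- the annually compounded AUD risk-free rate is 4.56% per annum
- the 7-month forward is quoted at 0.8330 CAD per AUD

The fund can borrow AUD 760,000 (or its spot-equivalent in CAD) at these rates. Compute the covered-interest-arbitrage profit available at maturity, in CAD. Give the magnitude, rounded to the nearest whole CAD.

T = 7/12 years.
Keep in AUD, deliver into the forward: 760,000·1.0263526·0.8330 = CAD 649,763.30.
Swap to CAD now, deposit: 760,000·0.8708·1.00553075 = CAD 665,468.29.
The quoted forward undervalues AUD, so borrow AUD, convert to CAD at spot, deposit the CAD at 0.95%, and buy AUD forward at 0.8330 to cover the loan.
The gap between the two covered legs is CAD 15,705.

CAD 15,705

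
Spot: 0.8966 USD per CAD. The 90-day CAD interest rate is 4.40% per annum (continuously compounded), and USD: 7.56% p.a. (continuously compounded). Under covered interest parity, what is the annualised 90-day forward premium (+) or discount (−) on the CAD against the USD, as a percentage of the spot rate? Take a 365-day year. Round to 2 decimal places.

+3.17%

T = 90/365 years.
No-arbitrage forward: 0.8966 × 1.0188159 / 1.0109084 = 0.9036134 USD/CAD.
(F − S)/S ÷ T = (0.9036134 − 0.8966)/0.8966/(90/365) = 0.031723 → 3.17%.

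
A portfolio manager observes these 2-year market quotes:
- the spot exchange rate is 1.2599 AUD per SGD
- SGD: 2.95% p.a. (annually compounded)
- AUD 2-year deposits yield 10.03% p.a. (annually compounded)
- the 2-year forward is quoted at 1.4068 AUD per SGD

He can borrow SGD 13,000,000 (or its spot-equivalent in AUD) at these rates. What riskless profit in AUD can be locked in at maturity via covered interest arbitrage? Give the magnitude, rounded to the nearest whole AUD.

AUD 445,707

T = 2 years.
Invest the SGD and cover forward: 13,000,000 × 1.05987025 × 1.4068 = AUD 19,383,331.08.
Convert at spot and invest in AUD: 13,000,000 × 1.2599 × 1.21066009 = AUD 19,829,038.42.
The quoted forward undervalues SGD, so borrow SGD, convert to AUD at spot, deposit the AUD at 10.03%, and buy SGD forward at 1.4068 to cover the loan.
Arbitrage profit = |19,383,331.08 − 19,829,038.42| = AUD 445,707.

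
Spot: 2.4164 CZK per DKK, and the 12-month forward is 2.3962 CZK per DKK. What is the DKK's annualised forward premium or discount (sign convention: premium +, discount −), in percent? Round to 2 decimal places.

T = 1 year.
(F − S)/S = (2.3962 − 2.4164)/2.4164 = -0.0083595.
Per annum: -0.0083595 / 1 = -0.008360 = -0.84%.

-0.84%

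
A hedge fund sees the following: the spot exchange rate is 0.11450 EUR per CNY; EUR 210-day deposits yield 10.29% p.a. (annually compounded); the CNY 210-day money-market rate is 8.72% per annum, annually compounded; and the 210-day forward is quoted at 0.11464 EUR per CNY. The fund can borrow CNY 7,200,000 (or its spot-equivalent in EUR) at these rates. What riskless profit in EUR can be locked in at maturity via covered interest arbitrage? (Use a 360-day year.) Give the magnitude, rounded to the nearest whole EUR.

EUR 6,211

T = 210/360 years.
Invest the CNY and cover forward: 7,200,000 × 1.04997875 × 0.11464 = EUR 866,660.86.
Convert at spot and invest in EUR: 7,200,000 × 0.11450 × 1.05879711 = EUR 872,872.34.
The quoted forward undervalues CNY, so borrow CNY, convert to EUR at spot, deposit the EUR at 10.29%, and buy CNY forward at 0.11464 to cover the loan.
Profit = 872,872.34 − 866,660.86 = EUR 6,211.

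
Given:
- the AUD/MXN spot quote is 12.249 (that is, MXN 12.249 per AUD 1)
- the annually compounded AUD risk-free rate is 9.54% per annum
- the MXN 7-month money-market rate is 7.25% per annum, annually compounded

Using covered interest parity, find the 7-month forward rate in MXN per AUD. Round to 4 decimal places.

T = 7/12 years.
Growth of 1 MXN over T: (1 + 0.0725)^(7/12) = 1.04167384.
Growth of 1 AUD over T: (1 + 0.0954)^(7/12) = 1.05459109.
So F = 12.249 × 1.04167384 / 1.05459109 = 12.098967 (MXN/AUD).

12.0990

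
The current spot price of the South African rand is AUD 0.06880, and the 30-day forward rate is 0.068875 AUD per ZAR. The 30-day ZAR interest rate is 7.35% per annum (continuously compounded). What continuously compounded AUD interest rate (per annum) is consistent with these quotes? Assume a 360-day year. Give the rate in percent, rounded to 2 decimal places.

8.66%

T = 30/360 years.
CIP gives F = S · g_AUD/g_ZAR, so g_AUD/g_ZAR = 0.068875/0.0688 = 1.0010901.
The ZAR side grows by e^(0.0735×30/360) = 1.0061438.
Hence g_AUD = 1.0072406.
r = ln(1.0072406)/(30/360) = 0.086574 → 8.66%.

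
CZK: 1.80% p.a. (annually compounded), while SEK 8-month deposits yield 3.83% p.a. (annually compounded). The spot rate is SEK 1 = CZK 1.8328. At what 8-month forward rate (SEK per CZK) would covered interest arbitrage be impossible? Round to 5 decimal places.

0.55284

T = 8/12 years.
CZK accumulates by (1 + 0.0180)^(8/12) = 1.0119643.
SEK growth factor: (1 + 0.0383)^(8/12) = 1.0253731.
Forward (CZK per SEK) = 1.8328 × 1.0119643 / 1.0253731 = 1.808832.
Quoted the other way: 1/1.808832 = 0.55284 SEK per CZK.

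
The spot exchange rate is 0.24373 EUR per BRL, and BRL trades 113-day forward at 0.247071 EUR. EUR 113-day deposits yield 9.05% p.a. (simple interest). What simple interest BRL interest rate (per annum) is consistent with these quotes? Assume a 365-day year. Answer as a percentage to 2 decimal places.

T = 113/365 years.
By CIP, F/S equals the EUR-to-BRL growth ratio: 0.247071/0.24373 = 1.0137078.
EUR growth factor: 1 + 0.0905×113/365 = 1.0280178.
Hence g_BRL = 1.0141165.
(1.0141165 − 1)/T = 0.045598, i.e. 4.56%.

4.56%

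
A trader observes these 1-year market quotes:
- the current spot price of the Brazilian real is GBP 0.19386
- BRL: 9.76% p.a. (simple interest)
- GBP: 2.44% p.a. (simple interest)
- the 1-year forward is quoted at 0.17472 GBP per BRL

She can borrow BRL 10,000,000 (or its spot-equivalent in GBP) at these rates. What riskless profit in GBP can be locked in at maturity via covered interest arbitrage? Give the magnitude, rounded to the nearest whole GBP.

T = 1 year.
Invest the BRL and cover forward: 10,000,000 × 1.097600 × 0.17472 = GBP 1,917,726.72.
Convert at spot and invest in GBP: 10,000,000 × 0.19386 × 1.024400 = GBP 1,985,901.84.
The quoted forward undervalues BRL, so borrow BRL, convert to GBP at spot, deposit the GBP at 2.44%, and buy BRL forward at 0.17472 to cover the loan.
The gap between the two covered legs is GBP 68,175.

GBP 68,175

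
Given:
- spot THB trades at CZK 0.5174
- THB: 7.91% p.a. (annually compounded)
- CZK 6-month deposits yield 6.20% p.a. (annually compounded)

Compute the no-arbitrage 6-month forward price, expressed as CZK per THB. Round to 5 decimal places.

0.51328

T = 6/12 years.
CZK growth factor: (1 + 0.0620)^(6/12) = 1.0305338.
THB accumulates by (1 + 0.0791)^(6/12) = 1.0387974.
CIP: F = S · (grow CZK)/(grow THB) = 0.5174 × 1.0305338/1.0387974 = 0.5132841 CZK per THB.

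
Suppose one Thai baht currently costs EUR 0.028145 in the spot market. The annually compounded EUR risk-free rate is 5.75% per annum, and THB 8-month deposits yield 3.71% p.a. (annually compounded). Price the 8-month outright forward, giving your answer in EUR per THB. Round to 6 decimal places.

0.028513

T = 8/12 years.
EUR accumulates by (1 + 0.0575)^(8/12) = 1.0379751.
THB growth factor: (1 + 0.0371)^(8/12) = 1.0245829.
CIP: F = S · (grow EUR)/(grow THB) = 0.028145 × 1.0379751/1.0245829 = 0.02851288 EUR per THB.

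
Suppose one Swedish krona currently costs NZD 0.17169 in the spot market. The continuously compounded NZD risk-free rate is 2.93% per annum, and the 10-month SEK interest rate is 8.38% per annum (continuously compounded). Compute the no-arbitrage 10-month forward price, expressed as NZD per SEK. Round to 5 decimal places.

0.16407

T = 10/12 years.
Growth of 1 NZD over T: e^(0.0293×10/12) = 1.0247172.
SEK growth factor: e^(0.0838×10/12) = 1.0723294.
So F = 0.17169 × 1.0247172 / 1.0723294 = 0.1640668 (NZD/SEK).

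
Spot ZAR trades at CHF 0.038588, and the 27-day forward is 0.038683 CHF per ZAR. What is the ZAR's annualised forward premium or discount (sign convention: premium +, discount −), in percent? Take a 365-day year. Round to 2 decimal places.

+3.33%

T = 27/365 years.
Period premium: (0.038683 − 0.038588)/0.038588 = 0.0024619.
Per annum: 0.0024619 / (27/365) = 0.033281 = 3.33%.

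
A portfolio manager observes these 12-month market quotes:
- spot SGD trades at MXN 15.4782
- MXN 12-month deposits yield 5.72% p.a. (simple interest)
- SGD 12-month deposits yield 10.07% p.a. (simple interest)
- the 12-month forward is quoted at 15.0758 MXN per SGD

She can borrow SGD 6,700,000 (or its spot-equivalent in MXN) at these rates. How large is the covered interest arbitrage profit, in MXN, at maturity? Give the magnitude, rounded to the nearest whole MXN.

T = 1 year.
Keep in SGD, deliver into the forward: 6,700,000·1.100700·15.0758 = MXN 111,179,351.50.
Swap to MXN now, deposit: 6,700,000·15.4782·1.057200 = MXN 109,635,805.37.
The quoted forward overvalues SGD, so borrow MXN, buy SGD at spot, deposit the SGD at 10.07%, and sell the proceeds forward at 15.0758.
The gap between the two covered legs is MXN 1,543,546.

MXN 1,543,546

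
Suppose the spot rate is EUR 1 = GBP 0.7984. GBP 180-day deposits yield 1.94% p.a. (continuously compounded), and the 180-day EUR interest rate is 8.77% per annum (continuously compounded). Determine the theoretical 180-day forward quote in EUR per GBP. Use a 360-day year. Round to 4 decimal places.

T = 180/360 years.
GBP accumulates by e^(0.0194×180/360) = 1.0097472.
EUR accumulates by e^(0.0877×180/360) = 1.0448256.
So F = 0.7984 × 1.0097472 / 1.0448256 = 0.7715950 (GBP/EUR).
Quoted the other way: 1/0.7715950 = 1.2960 EUR per GBP.

1.2960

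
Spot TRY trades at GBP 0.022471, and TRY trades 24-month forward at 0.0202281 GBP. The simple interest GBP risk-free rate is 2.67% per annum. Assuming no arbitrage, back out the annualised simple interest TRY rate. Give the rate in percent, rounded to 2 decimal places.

8.51%

T = 2 years.
F/S = 0.0202281/0.022471 = 0.9001869 = (growth of GBP) / (growth of TRY).
The GBP side grows by 1 + 0.0267×2 = 1.053400.
Hence g_TRY = 1.1702014.
r = (1.1702014 − 1)/2 = 0.085101 → 8.51%.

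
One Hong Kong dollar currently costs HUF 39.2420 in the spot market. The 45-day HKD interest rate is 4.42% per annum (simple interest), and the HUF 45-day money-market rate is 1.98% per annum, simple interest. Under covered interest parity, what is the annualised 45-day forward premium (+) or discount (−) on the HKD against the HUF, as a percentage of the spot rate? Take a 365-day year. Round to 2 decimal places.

T = 45/365 years.
F = S · g_HUF/g_HKD = 39.242 × 1.0024411/1.0054493 = 39.1245920.
(F − S)/S ÷ T = (39.1245920 − 39.242)/39.242/(45/365) = -0.024268 → -2.43%.

-2.43%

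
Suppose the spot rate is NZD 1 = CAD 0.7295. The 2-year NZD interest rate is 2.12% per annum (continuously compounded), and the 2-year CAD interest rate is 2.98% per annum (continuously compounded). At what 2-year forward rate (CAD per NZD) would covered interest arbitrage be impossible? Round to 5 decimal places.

0.74216

T = 2 years.
Growth of 1 CAD over T: e^(0.0298×2) = 1.0614119.
Growth of 1 NZD over T: e^(0.0212×2) = 1.0433117.
CIP: F = S · (grow CAD)/(grow NZD) = 0.7295 × 1.0614119/1.0433117 = 0.7421559 CAD per NZD.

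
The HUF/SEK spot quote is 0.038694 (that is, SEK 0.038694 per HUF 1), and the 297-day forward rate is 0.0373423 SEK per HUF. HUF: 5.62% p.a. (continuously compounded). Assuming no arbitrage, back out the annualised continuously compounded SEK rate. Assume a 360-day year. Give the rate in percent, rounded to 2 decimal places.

1.31%

T = 297/360 years.
CIP gives F = S · g_SEK/g_HUF, so g_SEK/g_HUF = 0.0373423/0.038694 = 0.9650669.
The HUF side grows by e^(0.0562×297/360) = 1.0474567.
That pins the SEK growth at 1.0108658.
r = ln(1.0108658)/(297/360) = 0.013100 → 1.31%.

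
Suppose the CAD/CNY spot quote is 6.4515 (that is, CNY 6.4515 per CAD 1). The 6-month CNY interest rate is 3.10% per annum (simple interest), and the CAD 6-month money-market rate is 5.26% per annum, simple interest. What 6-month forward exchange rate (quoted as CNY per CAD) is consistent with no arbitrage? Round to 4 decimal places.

6.3836

T = 6/12 years.
Growth of 1 CNY over T: 1 + 0.0310×6/12 = 1.015500.
CAD growth factor: 1 + 0.0526×6/12 = 1.026300.
Forward (CNY per CAD) = 6.4515 × 1.015500 / 1.026300 = 6.383609.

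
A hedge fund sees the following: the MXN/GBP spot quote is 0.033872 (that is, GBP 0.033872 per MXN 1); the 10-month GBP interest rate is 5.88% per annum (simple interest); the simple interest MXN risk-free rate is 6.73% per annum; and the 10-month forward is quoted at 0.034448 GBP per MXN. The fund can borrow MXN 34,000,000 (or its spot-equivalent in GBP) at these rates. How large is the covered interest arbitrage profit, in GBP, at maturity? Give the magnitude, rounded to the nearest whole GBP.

GBP 28,840

T = 10/12 years.
Keep in MXN, deliver into the forward: 34,000,000·1.056083333·0.034448 = GBP 1,236,918.59.
Swap to GBP now, deposit: 34,000,000·0.033872·1.049000 = GBP 1,208,078.75.
The quoted forward overvalues MXN, so borrow GBP, buy MXN at spot, deposit the MXN at 6.73%, and sell the proceeds forward at 0.034448.
Profit = 1,236,918.59 − 1,208,078.75 = GBP 28,840.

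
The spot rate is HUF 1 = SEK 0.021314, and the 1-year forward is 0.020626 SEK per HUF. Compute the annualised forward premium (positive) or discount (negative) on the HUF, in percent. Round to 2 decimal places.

T = 1 year.
HUF trades forward at -3.22793% vs spot over the period.
×(1/T) gives -3.23% p.a.

-3.23%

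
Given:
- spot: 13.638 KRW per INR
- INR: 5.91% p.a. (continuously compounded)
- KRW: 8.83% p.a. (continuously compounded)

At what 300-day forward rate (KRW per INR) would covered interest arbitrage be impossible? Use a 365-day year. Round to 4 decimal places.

T = 300/365 years.
KRW growth factor: e^(0.0883×300/365) = 1.07527382.
INR accumulates by e^(0.0591×300/365) = 1.04977446.
CIP: F = S · (grow KRW)/(grow INR) = 13.638 × 1.07527382/1.04977446 = 13.969271 KRW per INR.

13.9693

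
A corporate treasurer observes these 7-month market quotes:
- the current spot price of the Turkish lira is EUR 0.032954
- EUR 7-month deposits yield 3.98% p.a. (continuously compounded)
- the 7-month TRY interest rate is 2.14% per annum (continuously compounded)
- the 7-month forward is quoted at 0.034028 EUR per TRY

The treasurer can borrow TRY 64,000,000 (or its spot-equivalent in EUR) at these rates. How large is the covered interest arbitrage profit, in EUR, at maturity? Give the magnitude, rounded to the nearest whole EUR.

EUR 46,554

T = 7/12 years.
Route A — deposit TRY, sell forward: 64,000,000 × 1.012561575 × 0.034028 = EUR 2,205,148.50.
Route B — convert at spot, deposit EUR: 64,000,000 × 0.032954 × 1.023488271 = EUR 2,158,594.08.
The quoted forward overvalues TRY, so borrow EUR, buy TRY at spot, deposit the TRY at 2.14%, and sell the proceeds forward at 0.034028.
The gap between the two covered legs is EUR 46,554.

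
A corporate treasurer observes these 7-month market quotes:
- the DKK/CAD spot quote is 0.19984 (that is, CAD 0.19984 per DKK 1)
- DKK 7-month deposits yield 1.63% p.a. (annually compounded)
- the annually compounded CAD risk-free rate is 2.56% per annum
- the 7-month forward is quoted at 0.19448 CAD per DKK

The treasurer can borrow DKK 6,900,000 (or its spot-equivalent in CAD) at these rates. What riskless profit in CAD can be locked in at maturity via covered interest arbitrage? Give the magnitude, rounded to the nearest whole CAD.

T = 7/12 years.
Route A — deposit DKK, sell forward: 6,900,000 × 1.009476291 × 0.19448 = CAD 1,354,628.35.
Route B — convert at spot, deposit CAD: 6,900,000 × 0.19984 × 1.014854637 = CAD 1,399,379.00.
The quoted forward undervalues DKK, so borrow DKK, convert to CAD at spot, deposit the CAD at 2.56%, and buy DKK forward at 0.19448 to cover the loan.
The gap between the two covered legs is CAD 44,751.

CAD 44,751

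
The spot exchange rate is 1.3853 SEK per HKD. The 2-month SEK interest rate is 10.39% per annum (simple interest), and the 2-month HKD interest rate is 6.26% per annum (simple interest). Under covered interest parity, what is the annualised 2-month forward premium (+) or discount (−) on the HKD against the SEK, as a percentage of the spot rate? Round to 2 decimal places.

+4.09%

T = 2/12 years.
CIP forward (SEK per HKD) = 1.3853 × 1.0173167/1.0104333 = 1.3947371.
(F − S)/S ÷ T = (1.3947371 − 1.3853)/1.3853/(2/12) = 0.040874 → 4.09%.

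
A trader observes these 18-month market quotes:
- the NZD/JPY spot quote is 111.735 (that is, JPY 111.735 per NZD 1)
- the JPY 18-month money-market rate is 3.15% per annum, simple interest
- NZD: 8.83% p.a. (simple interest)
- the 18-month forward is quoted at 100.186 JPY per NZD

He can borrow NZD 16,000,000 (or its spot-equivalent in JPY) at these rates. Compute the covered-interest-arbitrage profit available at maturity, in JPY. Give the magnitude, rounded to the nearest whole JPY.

JPY 56,941,489

T = 18/12 years.
Route A — deposit NZD, sell forward: 16,000,000 × 1.132450 × 100.186 = JPY 1,815,290,171.20.
Route B — convert at spot, deposit JPY: 16,000,000 × 111.735 × 1.047250 = JPY 1,872,231,660.00.
The quoted forward undervalues NZD, so borrow NZD, convert to JPY at spot, deposit the JPY at 3.15%, and buy NZD forward at 100.186 to cover the loan.
Profit = 1,872,231,660.00 − 1,815,290,171.20 = JPY 56,941,489.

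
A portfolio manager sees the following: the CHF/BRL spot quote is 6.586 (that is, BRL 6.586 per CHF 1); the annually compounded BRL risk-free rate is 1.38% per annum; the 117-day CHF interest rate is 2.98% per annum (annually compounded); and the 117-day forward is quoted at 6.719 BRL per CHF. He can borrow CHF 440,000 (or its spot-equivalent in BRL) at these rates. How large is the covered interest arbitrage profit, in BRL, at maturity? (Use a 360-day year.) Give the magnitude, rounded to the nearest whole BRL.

BRL 73,932

T = 117/360 years.
Route A — deposit CHF, sell forward: 440,000 × 1.009589182 × 6.719 = BRL 2,984,709.07.
Route B — convert at spot, deposit BRL: 440,000 × 6.586 × 1.004464271 = BRL 2,910,776.74.
The quoted forward overvalues CHF, so borrow BRL, buy CHF at spot, deposit the CHF at 2.98%, and sell the proceeds forward at 6.719.
The gap between the two covered legs is BRL 73,932.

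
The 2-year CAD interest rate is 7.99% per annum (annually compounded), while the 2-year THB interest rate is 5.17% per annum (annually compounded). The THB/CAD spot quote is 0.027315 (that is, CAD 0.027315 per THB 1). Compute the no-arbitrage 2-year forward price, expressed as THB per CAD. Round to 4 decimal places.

34.7229

T = 2 years.
CAD accumulates by (1 + 0.0799)^2 = 1.16618401.
Growth of 1 THB over T: (1 + 0.0517)^2 = 1.10607289.
So F = 0.027315 × 1.16618401 / 1.10607289 = 0.028799473 (CAD/THB).
Invert for THB per CAD: 1 / 0.028799473 = 34.7229.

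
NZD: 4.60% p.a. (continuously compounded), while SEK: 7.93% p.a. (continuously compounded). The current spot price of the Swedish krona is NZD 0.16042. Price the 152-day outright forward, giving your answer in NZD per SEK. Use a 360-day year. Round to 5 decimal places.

T = 152/360 years.
Growth of 1 NZD over T: e^(0.0460×152/360) = 1.0196121.
SEK accumulates by e^(0.0793×152/360) = 1.0340491.
So F = 0.16042 × 1.0196121 / 1.0340491 = 0.1581803 (NZD/SEK).

0.15818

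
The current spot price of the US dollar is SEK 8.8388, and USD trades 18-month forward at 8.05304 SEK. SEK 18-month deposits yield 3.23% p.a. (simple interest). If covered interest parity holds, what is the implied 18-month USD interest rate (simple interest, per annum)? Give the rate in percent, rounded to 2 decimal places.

10.05%

T = 18/12 years.
CIP gives F = S · g_SEK/g_USD, so g_SEK/g_USD = 8.05304/8.8388 = 0.9111011.
SEK growth factor: 1 + 0.0323×18/12 = 1.048450.
Hence g_USD = 1.1507504.
(1.1507504 − 1)/T = 0.100500, i.e. 10.05%.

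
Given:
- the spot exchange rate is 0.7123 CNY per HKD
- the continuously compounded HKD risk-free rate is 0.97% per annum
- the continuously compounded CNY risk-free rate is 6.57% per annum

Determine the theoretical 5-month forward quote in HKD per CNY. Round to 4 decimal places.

1.3715

T = 5/12 years.
CNY accumulates by e^(0.0657×5/12) = 1.0277531.
HKD accumulates by e^(0.0097×5/12) = 1.0040498.
CIP: F = S · (grow CNY)/(grow HKD) = 0.7123 × 1.0277531/1.0040498 = 0.7291158 CNY per HKD.
Invert for HKD per CNY: 1 / 0.7291158 = 1.3715.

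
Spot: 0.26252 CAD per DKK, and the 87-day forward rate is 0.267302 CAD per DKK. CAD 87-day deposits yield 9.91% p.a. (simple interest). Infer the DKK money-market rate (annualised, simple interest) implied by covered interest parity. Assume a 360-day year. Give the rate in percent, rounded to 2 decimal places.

2.33%

T = 87/360 years.
CIP gives F = S · g_CAD/g_DKK, so g_CAD/g_DKK = 0.267302/0.26252 = 1.0182158.
The CAD side grows by 1 + 0.0991×87/360 = 1.0239492.
So the DKK growth factor = 1.0056308.
r = (1.0056308 − 1)/(87/360) = 0.023300 → 2.33%.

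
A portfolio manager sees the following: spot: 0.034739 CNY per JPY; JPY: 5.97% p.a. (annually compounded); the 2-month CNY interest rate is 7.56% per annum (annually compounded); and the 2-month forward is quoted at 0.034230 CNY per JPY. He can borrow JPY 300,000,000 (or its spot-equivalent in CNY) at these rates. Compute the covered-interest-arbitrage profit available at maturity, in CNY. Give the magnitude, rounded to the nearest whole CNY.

T = 2/12 years.
Route A — deposit JPY, sell forward: 300,000,000 × 1.0097111584 × 0.034230 = CNY 10,368,723.89.
Route B — convert at spot, deposit CNY: 300,000,000 × 0.034739 × 1.0122205085 = CNY 10,549,058.47.
The quoted forward undervalues JPY, so borrow JPY, convert to CNY at spot, deposit the CNY at 7.56%, and buy JPY forward at 0.034230 to cover the loan.
Arbitrage profit = |10,368,723.89 − 10,549,058.47| = CNY 180,335.

CNY 180,335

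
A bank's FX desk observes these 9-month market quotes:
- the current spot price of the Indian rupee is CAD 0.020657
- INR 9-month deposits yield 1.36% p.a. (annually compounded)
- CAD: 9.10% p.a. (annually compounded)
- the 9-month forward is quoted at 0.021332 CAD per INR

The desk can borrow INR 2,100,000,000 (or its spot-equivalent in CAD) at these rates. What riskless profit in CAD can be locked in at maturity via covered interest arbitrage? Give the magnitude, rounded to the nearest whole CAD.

CAD 1,054,543

T = 9/12 years.
Keep in INR, deliver into the forward: 2,100,000,000·1.0101827575·0.021332 = CAD 45,253,359.02.
Swap to CAD now, deposit: 2,100,000,000·0.020657·1.0675016696 = CAD 46,307,902.18.
The quoted forward undervalues INR, so borrow INR, convert to CAD at spot, deposit the CAD at 9.10%, and buy INR forward at 0.021332 to cover the loan.
Profit = 46,307,902.18 − 45,253,359.02 = CAD 1,054,543.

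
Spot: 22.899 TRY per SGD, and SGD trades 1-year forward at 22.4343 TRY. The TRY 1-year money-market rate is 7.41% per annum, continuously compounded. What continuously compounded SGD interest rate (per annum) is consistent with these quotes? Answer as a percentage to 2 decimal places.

T = 1 year.
By CIP, F/S equals the TRY-to-SGD growth ratio: 22.4343/22.899 = 0.9797065.
The TRY side grows by e^(0.0741×1) = 1.0769145.
That pins the SGD growth at 1.0992216.
r = ln(1.0992216)/1 = 0.094602 → 9.46%.

9.46%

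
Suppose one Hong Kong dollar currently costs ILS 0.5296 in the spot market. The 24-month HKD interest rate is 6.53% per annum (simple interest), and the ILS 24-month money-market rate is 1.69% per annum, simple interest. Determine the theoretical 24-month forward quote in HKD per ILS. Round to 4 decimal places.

T = 2 years.
Growth of 1 ILS over T: 1 + 0.0169×2 = 1.033800.
Growth of 1 HKD over T: 1 + 0.0653×2 = 1.130600.
Forward (ILS per HKD) = 0.5296 × 1.033800 / 1.130600 = 0.4842566.
Quoted the other way: 1/0.4842566 = 2.0650 HKD per ILS.

2.0650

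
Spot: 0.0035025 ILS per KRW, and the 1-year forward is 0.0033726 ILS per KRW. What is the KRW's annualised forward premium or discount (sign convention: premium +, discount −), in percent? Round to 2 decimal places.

T = 1 year.
(F − S)/S = (0.0033726 − 0.0035025)/0.0035025 = -0.0370878.
Per annum: -0.0370878 / 1 = -0.037088 = -3.71%.

-3.71%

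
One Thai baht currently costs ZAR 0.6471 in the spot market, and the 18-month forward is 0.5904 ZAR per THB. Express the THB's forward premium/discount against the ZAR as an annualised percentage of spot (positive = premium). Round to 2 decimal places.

-5.84%

T = 18/12 years.
THB trades forward at -8.76217% vs spot over the period.
×(1/T) gives -5.84% p.a.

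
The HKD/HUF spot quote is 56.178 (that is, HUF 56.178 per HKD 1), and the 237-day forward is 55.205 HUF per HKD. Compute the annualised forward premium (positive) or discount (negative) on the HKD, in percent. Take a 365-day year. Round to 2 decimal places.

T = 237/365 years.
Period premium: (55.205 − 56.178)/56.178 = -0.0173199.
×(1/T) gives -2.67% p.a.

-2.67%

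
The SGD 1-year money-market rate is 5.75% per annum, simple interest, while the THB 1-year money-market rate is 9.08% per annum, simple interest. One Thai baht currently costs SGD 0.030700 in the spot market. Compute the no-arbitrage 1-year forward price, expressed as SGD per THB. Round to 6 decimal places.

T = 1 year.
SGD accumulates by 1 + 0.0575×1 = 1.057500.
THB growth factor: 1 + 0.0908×1 = 1.090800.
Forward (SGD per THB) = 0.0307 × 1.057500 / 1.090800 = 0.02976279.

0.029763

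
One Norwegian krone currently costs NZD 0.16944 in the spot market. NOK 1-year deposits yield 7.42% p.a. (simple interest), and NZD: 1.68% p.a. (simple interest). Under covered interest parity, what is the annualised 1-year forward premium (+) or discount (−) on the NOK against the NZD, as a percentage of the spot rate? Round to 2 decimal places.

-5.34%

T = 1 year.
CIP forward (NZD per NOK) = 0.16944 × 1.016800/1.074200 = 0.16038595.
(F − S)/S ÷ T = (0.16038595 − 0.16944)/0.16944/1 = -0.053435 → -5.34%.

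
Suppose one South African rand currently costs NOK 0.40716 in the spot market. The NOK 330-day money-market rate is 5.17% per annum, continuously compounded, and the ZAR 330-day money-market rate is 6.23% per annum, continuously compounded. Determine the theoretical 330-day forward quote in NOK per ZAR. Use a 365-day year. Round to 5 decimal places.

T = 330/365 years.
NOK growth factor: e^(0.0517×330/365) = 1.0478521.
ZAR growth factor: e^(0.0623×330/365) = 1.0579425.
So F = 0.40716 × 1.0478521 / 1.0579425 = 0.4032766 (NOK/ZAR).

0.40328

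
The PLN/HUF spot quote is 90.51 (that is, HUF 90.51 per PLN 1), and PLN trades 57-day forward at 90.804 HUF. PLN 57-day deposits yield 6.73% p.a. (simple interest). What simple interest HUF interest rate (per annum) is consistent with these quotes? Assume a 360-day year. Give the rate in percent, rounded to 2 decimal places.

8.80%

T = 57/360 years.
F/S = 90.804/90.51 = 1.0032483 = (growth of HUF) / (growth of PLN).
PLN growth factor: 1 + 0.0673×57/360 = 1.0106558.
That pins the HUF growth at 1.0139387.
(1.0139387 − 1)/T = 0.088034, i.e. 8.80%.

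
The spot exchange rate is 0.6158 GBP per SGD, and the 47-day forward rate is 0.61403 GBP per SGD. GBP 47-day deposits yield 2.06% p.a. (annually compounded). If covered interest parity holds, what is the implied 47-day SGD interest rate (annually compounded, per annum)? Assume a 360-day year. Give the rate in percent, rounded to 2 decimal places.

T = 47/360 years.
CIP gives F = S · g_GBP/g_SGD, so g_GBP/g_SGD = 0.61403/0.6158 = 0.9971257.
GBP growth factor: (1 + 0.0206)^(47/360) = 1.0026657.
That pins the SGD growth at 1.005556.
Annualise: 1.005556^(360/47) − 1 = 0.043352 = 4.34%.

4.34%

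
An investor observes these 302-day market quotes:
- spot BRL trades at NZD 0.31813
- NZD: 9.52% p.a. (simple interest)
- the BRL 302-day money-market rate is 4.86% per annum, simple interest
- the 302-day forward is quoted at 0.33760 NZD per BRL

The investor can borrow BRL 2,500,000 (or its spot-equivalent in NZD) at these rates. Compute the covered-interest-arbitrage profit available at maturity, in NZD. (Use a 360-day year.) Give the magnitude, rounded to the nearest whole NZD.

NZD 19,568

T = 302/360 years.
Route A — deposit BRL, sell forward: 2,500,000 × 1.040770 × 0.33760 = NZD 878,409.88.
Route B — convert at spot, deposit NZD: 2,500,000 × 0.31813 × 1.07986222 = NZD 858,841.42.
The quoted forward overvalues BRL, so borrow NZD, buy BRL at spot, deposit the BRL at 4.86%, and sell the proceeds forward at 0.33760.
Arbitrage profit = |878,409.88 − 858,841.42| = NZD 19,568.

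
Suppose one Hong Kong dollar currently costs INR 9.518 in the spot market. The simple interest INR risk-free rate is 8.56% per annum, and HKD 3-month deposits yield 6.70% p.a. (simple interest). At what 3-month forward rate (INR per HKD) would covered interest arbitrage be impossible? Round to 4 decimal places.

9.5615

T = 3/12 years.
INR accumulates by 1 + 0.0856×3/12 = 1.021400.
Growth of 1 HKD over T: 1 + 0.0670×3/12 = 1.016750.
Forward (INR per HKD) = 9.518 × 1.021400 / 1.016750 = 9.561530.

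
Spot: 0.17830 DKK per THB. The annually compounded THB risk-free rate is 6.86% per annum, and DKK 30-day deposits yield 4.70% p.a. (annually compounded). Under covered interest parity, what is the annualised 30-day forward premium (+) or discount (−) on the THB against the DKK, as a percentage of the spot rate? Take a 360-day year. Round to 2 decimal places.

T = 30/360 years.
F = S · g_DKK/g_THB = 0.1783 × 1.0038347/1.0055444 = 0.17799684.
(F − S)/S ÷ T = (0.17799684 − 0.1783)/0.1783/(30/360) = -0.020403 → -2.04%.

-2.04%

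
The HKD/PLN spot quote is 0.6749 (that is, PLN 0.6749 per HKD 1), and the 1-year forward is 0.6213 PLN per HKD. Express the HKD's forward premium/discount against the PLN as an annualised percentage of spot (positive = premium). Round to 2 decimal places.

-7.94%

T = 1 year.
(F − S)/S = (0.6213 − 0.6749)/0.6749 = -0.0794192.
Annualise by dividing by T: -0.0794192 / 1 = -0.079419 → -7.94%.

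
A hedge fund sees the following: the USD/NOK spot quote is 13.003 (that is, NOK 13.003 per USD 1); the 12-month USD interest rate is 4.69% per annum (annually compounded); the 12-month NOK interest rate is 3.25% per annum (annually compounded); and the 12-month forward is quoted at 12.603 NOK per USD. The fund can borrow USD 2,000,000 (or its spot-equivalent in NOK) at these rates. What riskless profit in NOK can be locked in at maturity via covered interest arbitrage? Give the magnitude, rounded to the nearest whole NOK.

NOK 463,034

T = 1 year.
Route A — deposit USD, sell forward: 2,000,000 × 1.046900 × 12.603 = NOK 26,388,161.40.
Route B — convert at spot, deposit NOK: 2,000,000 × 13.003 × 1.032500 = NOK 26,851,195.00.
The quoted forward undervalues USD, so borrow USD, convert to NOK at spot, deposit the NOK at 3.25%, and buy USD forward at 12.603 to cover the loan.
Arbitrage profit = |26,388,161.40 − 26,851,195.00| = NOK 463,034.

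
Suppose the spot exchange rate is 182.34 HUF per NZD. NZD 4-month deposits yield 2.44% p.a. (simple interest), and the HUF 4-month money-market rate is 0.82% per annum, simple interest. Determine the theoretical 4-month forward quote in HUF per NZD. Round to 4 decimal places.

181.3633

T = 4/12 years.
HUF accumulates by 1 + 0.0082×4/12 = 1.002733333.
Growth of 1 NZD over T: 1 + 0.0244×4/12 = 1.008133333.
So F = 182.34 × 1.002733333 / 1.008133333 = 181.363308 (HUF/NZD).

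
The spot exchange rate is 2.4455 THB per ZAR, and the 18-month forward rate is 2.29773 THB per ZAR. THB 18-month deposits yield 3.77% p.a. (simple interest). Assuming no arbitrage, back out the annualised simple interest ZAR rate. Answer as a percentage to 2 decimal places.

8.30%

T = 18/12 years.
By CIP, F/S equals the THB-to-ZAR growth ratio: 2.29773/2.4455 = 0.9395747.
The THB side grows by 1 + 0.0377×18/12 = 1.056550.
That pins the ZAR growth at 1.1244981.
(1.1244981 − 1)/T = 0.082999, i.e. 8.30%.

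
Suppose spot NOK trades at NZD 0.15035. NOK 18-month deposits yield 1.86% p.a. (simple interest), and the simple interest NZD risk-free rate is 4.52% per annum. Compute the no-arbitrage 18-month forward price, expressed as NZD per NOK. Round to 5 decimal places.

T = 18/12 years.
NZD growth factor: 1 + 0.0452×18/12 = 1.067800.
Growth of 1 NOK over T: 1 + 0.0186×18/12 = 1.027900.
So F = 0.15035 × 1.067800 / 1.027900 = 0.1561861 (NZD/NOK).

0.15619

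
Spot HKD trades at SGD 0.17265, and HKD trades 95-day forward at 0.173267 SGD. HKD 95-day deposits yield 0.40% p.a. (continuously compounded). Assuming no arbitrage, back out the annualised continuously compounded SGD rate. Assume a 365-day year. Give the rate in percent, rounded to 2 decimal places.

1.77%

T = 95/365 years.
By CIP, F/S equals the SGD-to-HKD growth ratio: 0.173267/0.17265 = 1.0035737.
HKD growth factor: e^(0.0040×95/365) = 1.0010416.
So the SGD growth factor = 1.004619.
Take logs: ln 1.004619 / (95/365) = 0.017706, so 1.77%.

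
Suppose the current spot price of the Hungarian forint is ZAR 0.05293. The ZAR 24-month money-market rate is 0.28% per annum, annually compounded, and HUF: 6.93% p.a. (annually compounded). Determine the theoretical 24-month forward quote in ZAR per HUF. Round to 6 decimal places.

T = 2 years.
Growth of 1 ZAR over T: (1 + 0.0028)^2 = 1.0056078.
HUF growth factor: (1 + 0.0693)^2 = 1.1434025.
CIP: F = S · (grow ZAR)/(grow HUF) = 0.05293 × 1.0056078/1.1434025 = 0.04655125 ZAR per HUF.

0.046551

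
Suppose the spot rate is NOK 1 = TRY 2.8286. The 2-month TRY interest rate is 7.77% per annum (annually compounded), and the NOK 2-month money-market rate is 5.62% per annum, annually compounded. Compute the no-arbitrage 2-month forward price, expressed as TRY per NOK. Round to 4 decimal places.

T = 2/12 years.
TRY accumulates by (1 + 0.0777)^(2/12) = 1.0125496.
Growth of 1 NOK over T: (1 + 0.0562)^(2/12) = 1.0091546.
Forward (TRY per NOK) = 2.8286 × 1.0125496 / 1.0091546 = 2.838116.

2.8381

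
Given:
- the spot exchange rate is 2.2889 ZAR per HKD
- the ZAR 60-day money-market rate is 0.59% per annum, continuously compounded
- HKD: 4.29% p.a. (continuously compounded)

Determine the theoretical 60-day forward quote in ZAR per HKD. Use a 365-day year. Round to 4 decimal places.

2.2750

T = 60/365 years.
ZAR growth factor: e^(0.0059×60/365) = 1.0009703.
HKD growth factor: e^(0.0429×60/365) = 1.007077.
So F = 2.2889 × 1.0009703 / 1.007077 = 2.275021 (ZAR/HKD).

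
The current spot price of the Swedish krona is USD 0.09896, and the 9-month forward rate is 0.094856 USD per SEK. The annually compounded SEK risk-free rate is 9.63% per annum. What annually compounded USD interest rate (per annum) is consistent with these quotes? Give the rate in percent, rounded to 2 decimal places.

T = 9/12 years.
F/S = 0.094856/0.09896 = 0.9585287 = (growth of USD) / (growth of SEK).
SEK growth factor: (1 + 0.0963)^(9/12) = 1.0713887.
That pins the USD growth at 1.0269568.
Annualise: 1.0269568^(12/9) − 1 = 0.036103 = 3.61%.

3.61%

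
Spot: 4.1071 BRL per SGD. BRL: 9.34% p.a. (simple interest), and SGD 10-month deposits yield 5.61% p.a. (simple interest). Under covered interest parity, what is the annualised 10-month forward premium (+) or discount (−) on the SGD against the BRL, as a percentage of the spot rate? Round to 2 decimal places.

T = 10/12 years.
No-arbitrage forward: 4.1071 × 1.0778333 / 1.046750 = 4.2290606 BRL/SGD.
(F − S)/S ÷ T = (4.2290606 − 4.1071)/4.1071/(10/12) = 0.035634 → 3.56%.

+3.56%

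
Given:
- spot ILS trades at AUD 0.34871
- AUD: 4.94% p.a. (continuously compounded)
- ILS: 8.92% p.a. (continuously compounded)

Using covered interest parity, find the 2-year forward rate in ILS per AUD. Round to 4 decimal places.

T = 2 years.
Growth of 1 AUD over T: e^(0.0494×2) = 1.1038455.
Growth of 1 ILS over T: e^(0.0892×2) = 1.1953033.
Forward (AUD per ILS) = 0.34871 × 1.1038455 / 1.1953033 = 0.3220287.
Quoted the other way: 1/0.3220287 = 3.1053 ILS per AUD.

3.1053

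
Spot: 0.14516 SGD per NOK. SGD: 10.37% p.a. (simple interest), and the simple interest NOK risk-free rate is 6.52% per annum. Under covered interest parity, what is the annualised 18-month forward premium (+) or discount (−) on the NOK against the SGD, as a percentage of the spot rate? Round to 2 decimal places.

T = 18/12 years.
No-arbitrage forward: 0.14516 × 1.155550 / 1.097800 = 0.15279617 SGD/NOK.
(F − S)/S ÷ T = (0.15279617 − 0.14516)/0.14516/(18/12) = 0.035070 → 3.51%.

+3.51%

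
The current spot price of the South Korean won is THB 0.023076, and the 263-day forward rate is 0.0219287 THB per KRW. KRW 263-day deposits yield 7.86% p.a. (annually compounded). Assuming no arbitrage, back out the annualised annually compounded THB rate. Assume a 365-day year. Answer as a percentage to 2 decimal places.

T = 263/365 years.
By CIP, F/S equals the THB-to-KRW growth ratio: 0.0219287/0.023076 = 0.9502817.
The KRW side grows by (1 + 0.0786)^(263/365) = 1.056033.
Hence g_THB = 1.0035288.
Annualise: 1.0035288^(365/263) − 1 = 0.004901 = 0.49%.

0.49%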